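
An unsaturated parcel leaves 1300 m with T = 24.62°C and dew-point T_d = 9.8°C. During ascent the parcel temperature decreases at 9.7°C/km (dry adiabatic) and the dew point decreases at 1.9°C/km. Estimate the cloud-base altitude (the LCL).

3200 m

T and T_d converge at 9.7 − 1.9 = 7.8°C per km
Height above start = (24.62 − 9.8) / 7.8 = 1.9 km
LCL altitude = 1300 m + 1900 m = 3200 m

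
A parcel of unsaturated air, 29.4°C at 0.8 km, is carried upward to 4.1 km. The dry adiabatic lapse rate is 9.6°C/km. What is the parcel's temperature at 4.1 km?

Dry adiabatic to 4100 m: -9.6 × 3.3 km = -31.68°C, so T = -2.28°C.

-2.28°C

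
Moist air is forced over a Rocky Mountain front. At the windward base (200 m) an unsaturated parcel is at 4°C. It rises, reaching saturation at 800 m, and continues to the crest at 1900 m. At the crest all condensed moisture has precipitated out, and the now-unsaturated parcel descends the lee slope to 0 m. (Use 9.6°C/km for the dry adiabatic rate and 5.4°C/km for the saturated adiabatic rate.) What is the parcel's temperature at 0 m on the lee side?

10.54°C

Dry to 800 m: -9.6 × 0.6 km = -5.76°C, so T = -1.76°C.
Saturated to 1900 m: -5.4 × 1.1 km = -5.94°C, so T = -7.7°C.
Dry descent to 0 m: +9.6 × 1.9 km = +18.24°C, so T = 10.54°C.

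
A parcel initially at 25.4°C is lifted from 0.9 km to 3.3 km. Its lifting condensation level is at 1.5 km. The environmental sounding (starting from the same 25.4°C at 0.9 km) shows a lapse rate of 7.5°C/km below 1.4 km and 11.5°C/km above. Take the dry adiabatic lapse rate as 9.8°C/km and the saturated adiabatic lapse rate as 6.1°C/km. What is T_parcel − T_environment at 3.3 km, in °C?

+8.74°C (parcel warmer than environment)

Parcel:
  900 → 1500 m (dry, 9.8°C/km): ΔT = -9.8 × 0.6 = -5.88°C → T = 19.52°C
  1500 → 3300 m (saturated, 6.1°C/km): ΔT = -6.1 × 1.8 = -10.98°C → T = 8.54°C
Environment:
  900 → 1400 m (environment, lower layer, 7.5°C/km): ΔT = -7.5 × 0.5 = -3.75°C → T = 21.65°C
  1400 → 3300 m (environment, upper layer, 11.5°C/km): ΔT = -11.5 × 1.9 = -21.85°C → T = -0.2°C
T_parcel − T_env = 8.54 − (-0.2) = +8.74°C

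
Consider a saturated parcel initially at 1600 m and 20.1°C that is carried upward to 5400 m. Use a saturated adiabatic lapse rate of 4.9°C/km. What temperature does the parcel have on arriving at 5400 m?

1.48°C

1600–5400 m, saturated adiabatic: Δz = 3.8 km ⇒ ΔT = -18.62°C; T = 1.48°C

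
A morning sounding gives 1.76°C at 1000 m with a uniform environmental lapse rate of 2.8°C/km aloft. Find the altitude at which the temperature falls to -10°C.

Height above start = (1.76 − (-10)) / 2.8 = 4.2 km
Altitude = 1000 m + 4200 m = 5200 m

5200 m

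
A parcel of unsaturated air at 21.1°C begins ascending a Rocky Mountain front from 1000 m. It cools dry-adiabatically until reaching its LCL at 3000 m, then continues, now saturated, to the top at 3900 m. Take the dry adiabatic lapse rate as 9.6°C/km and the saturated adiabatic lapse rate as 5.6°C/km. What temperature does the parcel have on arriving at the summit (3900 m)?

-3.14°C

From 1000 m to 3000 m (dry): cools by 9.6 × 2 = 19.2°C, giving 1.9°C.
From 3000 m to 3900 m (saturated): cools by 5.6 × 0.9 = 5.04°C, giving -3.14°C.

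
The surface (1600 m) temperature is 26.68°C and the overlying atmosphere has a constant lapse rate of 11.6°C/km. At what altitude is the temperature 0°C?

3900 m

Height above start = (26.68 − 0) / 11.6 = 2.3 km
Altitude = 1600 m + 2300 m = 3900 m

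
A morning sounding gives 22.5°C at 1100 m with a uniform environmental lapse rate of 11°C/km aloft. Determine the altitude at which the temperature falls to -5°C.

Height above start = (22.5 − (-5)) / 11 = 2.5 km
Altitude = 1100 m + 2500 m = 3600 m

3600 m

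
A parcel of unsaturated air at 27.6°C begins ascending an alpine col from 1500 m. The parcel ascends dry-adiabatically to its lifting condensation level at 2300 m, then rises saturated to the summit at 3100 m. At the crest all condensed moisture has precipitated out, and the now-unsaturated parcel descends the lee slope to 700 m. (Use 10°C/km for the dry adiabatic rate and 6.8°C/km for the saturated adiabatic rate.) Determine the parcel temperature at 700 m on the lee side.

38.16°C

1500 → 2300 m (dry, 10°C/km): ΔT = -10 × 0.8 = -8°C → T = 19.6°C
2300 → 3100 m (saturated, 6.8°C/km): ΔT = -6.8 × 0.8 = -5.44°C → T = 14.16°C
3100 → 700 m (dry descent, 10°C/km): ΔT = +10 × 2.4 = +24°C → T = 38.16°C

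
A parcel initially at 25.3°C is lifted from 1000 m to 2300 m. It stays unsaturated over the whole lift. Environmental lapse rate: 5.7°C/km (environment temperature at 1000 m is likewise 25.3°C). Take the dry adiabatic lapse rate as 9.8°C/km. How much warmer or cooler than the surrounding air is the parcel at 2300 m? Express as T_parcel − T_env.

Parcel:
  1000–2300 m, dry: Δz = 1.3 km ⇒ ΔT = -12.74°C; T = 12.56°C
Environment:
  1000–2300 m, environment: Δz = 1.3 km ⇒ ΔT = -7.41°C; T = 17.89°C
T_parcel − T_env = 12.56 − 17.89 = -5.33°C

-5.33°C (parcel cooler than environment)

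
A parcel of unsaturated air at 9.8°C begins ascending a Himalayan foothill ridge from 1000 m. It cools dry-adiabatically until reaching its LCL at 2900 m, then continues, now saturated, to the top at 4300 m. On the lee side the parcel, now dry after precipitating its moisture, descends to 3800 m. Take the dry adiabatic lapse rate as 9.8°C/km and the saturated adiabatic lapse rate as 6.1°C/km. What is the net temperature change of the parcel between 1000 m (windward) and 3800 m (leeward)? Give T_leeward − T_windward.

-22.26°C

1000 → 2900 m (dry, 9.8°C/km): ΔT = -9.8 × 1.9 = -18.62°C → T = -8.82°C
2900 → 4300 m (saturated, 6.1°C/km): ΔT = -6.1 × 1.4 = -8.54°C → T = -17.36°C
4300 → 3800 m (dry descent, 9.8°C/km): ΔT = +9.8 × 0.5 = +4.9°C → T = -12.46°C
Net change vs windward start: -12.46 − 9.8 = -22.26°C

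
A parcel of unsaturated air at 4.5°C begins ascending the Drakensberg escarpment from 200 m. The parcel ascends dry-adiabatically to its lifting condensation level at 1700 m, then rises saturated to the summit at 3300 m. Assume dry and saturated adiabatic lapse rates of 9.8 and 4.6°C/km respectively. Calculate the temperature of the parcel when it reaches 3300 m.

-17.56°C

Dry to 1700 m: -9.8 × 1.5 km = -14.7°C, so T = -10.2°C.
Saturated to 3300 m: -4.6 × 1.6 km = -7.36°C, so T = -17.56°C.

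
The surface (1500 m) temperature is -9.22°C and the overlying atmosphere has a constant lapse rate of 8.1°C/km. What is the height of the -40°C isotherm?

Height above start = (-9.22 − (-40)) / 8.1 = 3.8 km
Altitude = 1500 m + 3800 m = 5300 m

5300 m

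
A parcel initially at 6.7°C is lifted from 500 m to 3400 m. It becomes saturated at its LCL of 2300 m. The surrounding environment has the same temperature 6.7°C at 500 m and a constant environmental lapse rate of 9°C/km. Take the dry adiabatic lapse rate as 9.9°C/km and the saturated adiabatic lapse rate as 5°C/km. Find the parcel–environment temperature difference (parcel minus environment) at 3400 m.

Parcel:
  From 500 m to 2300 m (dry): cools by 9.9 × 1.8 = 17.82°C, giving -11.12°C.
  From 2300 m to 3400 m (saturated): cools by 5 × 1.1 = 5.5°C, giving -16.62°C.
Environment:
  From 500 m to 3400 m (environment): cools by 9 × 2.9 = 26.1°C, giving -19.4°C.
T_parcel − T_env = -16.62 − (-19.4) = +2.78°C

+2.78°C (parcel warmer than environment)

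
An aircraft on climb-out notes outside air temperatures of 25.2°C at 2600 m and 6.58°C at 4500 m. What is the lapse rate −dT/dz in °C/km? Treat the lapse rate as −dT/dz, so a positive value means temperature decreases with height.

9.8°C/km

Γ = −ΔT/Δz = (25.2 − 6.58) / (4500 − 2600) m
  = 18.62°C / 1.9 km = 9.8°C/km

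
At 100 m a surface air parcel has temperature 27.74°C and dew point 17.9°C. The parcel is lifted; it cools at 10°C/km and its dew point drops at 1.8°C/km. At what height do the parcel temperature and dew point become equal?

T and T_d converge at 10 − 1.8 = 8.2°C per km
Height above start = (27.74 − 17.9) / 8.2 = 1.2 km
LCL altitude = 100 m + 1200 m = 1300 m

1300 m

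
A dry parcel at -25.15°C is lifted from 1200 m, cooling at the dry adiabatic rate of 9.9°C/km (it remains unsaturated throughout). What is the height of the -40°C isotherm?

2700 m

Height above start = (-25.15 − (-40)) / 9.9 = 1.5 km
Altitude = 1200 m + 1500 m = 2700 m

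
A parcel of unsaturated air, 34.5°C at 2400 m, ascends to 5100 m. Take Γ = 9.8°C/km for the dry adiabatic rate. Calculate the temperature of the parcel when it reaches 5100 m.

8.04°C

From 2400 m to 5100 m (dry adiabatic): cools by 9.8 × 2.7 = 26.46°C, giving 8.04°C.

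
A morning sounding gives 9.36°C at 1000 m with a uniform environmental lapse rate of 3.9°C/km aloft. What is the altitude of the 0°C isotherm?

Height above start = (9.36 − 0) / 3.9 = 2.4 km
Altitude = 1000 m + 2400 m = 3400 m

3400 m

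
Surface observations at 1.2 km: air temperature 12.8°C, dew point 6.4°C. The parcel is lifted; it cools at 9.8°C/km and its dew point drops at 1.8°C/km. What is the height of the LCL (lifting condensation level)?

T and T_d converge at 9.8 − 1.8 = 8°C per km
Height above start = (12.8 − 6.4) / 8 = 0.8 km
LCL altitude = 1200 m + 800 m = 2000 m

2 km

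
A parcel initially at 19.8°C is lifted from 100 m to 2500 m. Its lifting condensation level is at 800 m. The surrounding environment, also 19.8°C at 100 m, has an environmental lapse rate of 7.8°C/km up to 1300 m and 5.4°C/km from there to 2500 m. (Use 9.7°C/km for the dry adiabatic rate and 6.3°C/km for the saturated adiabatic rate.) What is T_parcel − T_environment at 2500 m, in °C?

-1.66°C (parcel cooler than environment)

Parcel:
  100–800 m, dry: Δz = 0.7 km ⇒ ΔT = -6.79°C; T = 13.01°C
  800–2500 m, saturated: Δz = 1.7 km ⇒ ΔT = -10.71°C; T = 2.3°C
Environment:
  100–1300 m, environment, lower layer: Δz = 1.2 km ⇒ ΔT = -9.36°C; T = 10.44°C
  1300–2500 m, environment, upper layer: Δz = 1.2 km ⇒ ΔT = -6.48°C; T = 3.96°C
T_parcel − T_env = 2.3 − 3.96 = -1.66°C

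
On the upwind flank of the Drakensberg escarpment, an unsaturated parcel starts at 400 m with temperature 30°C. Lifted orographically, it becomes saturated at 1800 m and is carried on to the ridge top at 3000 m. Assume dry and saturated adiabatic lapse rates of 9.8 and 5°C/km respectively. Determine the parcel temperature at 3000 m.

10.28°C

From 400 m to 1800 m (dry): cools by 9.8 × 1.4 = 13.72°C, giving 16.28°C.
From 1800 m to 3000 m (saturated): cools by 5 × 1.2 = 6°C, giving 10.28°C.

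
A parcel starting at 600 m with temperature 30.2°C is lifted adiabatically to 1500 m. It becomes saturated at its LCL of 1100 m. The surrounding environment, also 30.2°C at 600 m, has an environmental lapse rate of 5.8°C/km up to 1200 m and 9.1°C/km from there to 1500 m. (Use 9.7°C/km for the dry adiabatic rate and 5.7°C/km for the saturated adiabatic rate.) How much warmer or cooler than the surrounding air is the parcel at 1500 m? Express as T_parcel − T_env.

Parcel:
  600 → 1100 m (dry, 9.7°C/km): ΔT = -9.7 × 0.5 = -4.85°C → T = 25.35°C
  1100 → 1500 m (saturated, 5.7°C/km): ΔT = -5.7 × 0.4 = -2.28°C → T = 23.07°C
Environment:
  600 → 1200 m (environment, lower layer, 5.8°C/km): ΔT = -5.8 × 0.6 = -3.48°C → T = 26.72°C
  1200 → 1500 m (environment, upper layer, 9.1°C/km): ΔT = -9.1 × 0.3 = -2.73°C → T = 23.99°C
T_parcel − T_env = 23.07 − 23.99 = -0.92°C

-0.92°C (parcel cooler than environment)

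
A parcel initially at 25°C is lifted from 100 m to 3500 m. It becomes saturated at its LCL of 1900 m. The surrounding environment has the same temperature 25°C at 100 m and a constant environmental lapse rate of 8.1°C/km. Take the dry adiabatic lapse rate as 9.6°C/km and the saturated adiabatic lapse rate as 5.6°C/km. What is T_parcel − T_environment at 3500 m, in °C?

+1.3°C (parcel warmer than environment)

Parcel:
  Dry to 1900 m: -9.6 × 1.8 km = -17.28°C, so T = 7.72°C.
  Saturated to 3500 m: -5.6 × 1.6 km = -8.96°C, so T = -1.24°C.
Environment:
  Environment to 3500 m: -8.1 × 3.4 km = -27.54°C, so T = -2.54°C.
T_parcel − T_env = -1.24 − (-2.54) = +1.3°C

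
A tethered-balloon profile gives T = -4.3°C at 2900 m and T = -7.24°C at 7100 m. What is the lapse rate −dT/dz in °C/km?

0.7°C/km

Γ = −ΔT/Δz = (-4.3 − (-7.24)) / (7100 − 2900) m
  = 2.94°C / 4.2 km = 0.7°C/km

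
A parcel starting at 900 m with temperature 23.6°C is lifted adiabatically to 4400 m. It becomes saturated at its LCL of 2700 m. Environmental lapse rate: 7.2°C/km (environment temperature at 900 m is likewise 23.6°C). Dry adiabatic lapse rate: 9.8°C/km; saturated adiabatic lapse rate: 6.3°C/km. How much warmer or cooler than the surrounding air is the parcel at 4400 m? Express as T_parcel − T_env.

-3.15°C (parcel cooler than environment)

Parcel:
  900–2700 m, dry: Δz = 1.8 km ⇒ ΔT = -17.64°C; T = 5.96°C
  2700–4400 m, saturated: Δz = 1.7 km ⇒ ΔT = -10.71°C; T = -4.75°C
Environment:
  900–4400 m, environment: Δz = 3.5 km ⇒ ΔT = -25.2°C; T = -1.6°C
T_parcel − T_env = -4.75 − (-1.6) = -3.15°C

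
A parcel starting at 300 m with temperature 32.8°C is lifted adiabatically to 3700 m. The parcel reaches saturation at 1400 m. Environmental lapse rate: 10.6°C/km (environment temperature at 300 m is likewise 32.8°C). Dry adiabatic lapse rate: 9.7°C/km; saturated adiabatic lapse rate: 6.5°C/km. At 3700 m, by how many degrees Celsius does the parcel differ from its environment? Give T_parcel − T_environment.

Parcel:
  Dry to 1400 m: -9.7 × 1.1 km = -10.67°C, so T = 22.13°C.
  Saturated to 3700 m: -6.5 × 2.3 km = -14.95°C, so T = 7.18°C.
Environment:
  Environment to 3700 m: -10.6 × 3.4 km = -36.04°C, so T = -3.24°C.
T_parcel − T_env = 7.18 − (-3.24) = +10.42°C

+10.42°C (parcel warmer than environment)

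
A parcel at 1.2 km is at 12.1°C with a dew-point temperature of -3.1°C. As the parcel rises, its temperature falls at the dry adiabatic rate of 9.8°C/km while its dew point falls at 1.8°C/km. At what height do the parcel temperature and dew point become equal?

3.1 km

T and T_d converge at 9.8 − 1.8 = 8°C per km
Height above start = (12.1 − (-3.1)) / 8 = 1.9 km
LCL altitude = 1200 m + 1900 m = 3100 m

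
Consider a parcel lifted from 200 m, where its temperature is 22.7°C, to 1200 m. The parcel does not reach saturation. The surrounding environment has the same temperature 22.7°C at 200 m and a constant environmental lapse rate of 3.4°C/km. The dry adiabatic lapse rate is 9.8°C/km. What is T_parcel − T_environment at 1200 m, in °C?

-6.4°C (parcel cooler than environment)

Parcel:
  200–1200 m, dry: Δz = 1 km ⇒ ΔT = -9.8°C; T = 12.9°C
Environment:
  200–1200 m, environment: Δz = 1 km ⇒ ΔT = -3.4°C; T = 19.3°C
T_parcel − T_env = 12.9 − 19.3 = -6.4°C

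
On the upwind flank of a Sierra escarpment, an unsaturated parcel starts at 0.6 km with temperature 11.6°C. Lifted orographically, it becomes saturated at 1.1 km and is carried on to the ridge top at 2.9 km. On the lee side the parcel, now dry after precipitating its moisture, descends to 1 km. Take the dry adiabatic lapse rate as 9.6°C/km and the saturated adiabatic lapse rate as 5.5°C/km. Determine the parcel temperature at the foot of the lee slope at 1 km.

600–1100 m, dry: Δz = 0.5 km ⇒ ΔT = -4.8°C; T = 6.8°C
1100–2900 m, saturated: Δz = 1.8 km ⇒ ΔT = -9.9°C; T = -3.1°C
2900–1000 m, dry descent: Δz = 1.9 km ⇒ ΔT = +18.24°C; T = 15.14°C

15.14°C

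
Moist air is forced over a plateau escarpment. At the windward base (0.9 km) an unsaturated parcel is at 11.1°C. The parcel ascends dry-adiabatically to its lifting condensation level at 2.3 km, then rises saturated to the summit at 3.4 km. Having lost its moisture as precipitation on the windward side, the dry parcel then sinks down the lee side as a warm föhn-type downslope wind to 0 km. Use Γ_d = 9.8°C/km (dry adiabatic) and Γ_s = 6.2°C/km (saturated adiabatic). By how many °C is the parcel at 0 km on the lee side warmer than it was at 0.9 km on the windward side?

+12.78°C

Dry to 2300 m: -9.8 × 1.4 km = -13.72°C, so T = -2.62°C.
Saturated to 3400 m: -6.2 × 1.1 km = -6.82°C, so T = -9.44°C.
Dry descent to 0 m: +9.8 × 3.4 km = +33.32°C, so T = 23.88°C.
Net change vs windward start: 23.88 − 11.1 = +12.78°C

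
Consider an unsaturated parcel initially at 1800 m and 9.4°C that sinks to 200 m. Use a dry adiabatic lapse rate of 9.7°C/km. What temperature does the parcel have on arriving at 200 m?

24.92°C

1800 → 200 m (dry adiabatic, 9.7°C/km): ΔT = +9.7 × 1.6 = +15.52°C → T = 24.92°C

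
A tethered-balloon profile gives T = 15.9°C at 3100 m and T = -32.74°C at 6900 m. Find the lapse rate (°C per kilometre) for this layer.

12.8°C/km

Γ = −ΔT/Δz = (15.9 − (-32.74)) / (6900 − 3100) m
  = 48.64°C / 3.8 km = 12.8°C/km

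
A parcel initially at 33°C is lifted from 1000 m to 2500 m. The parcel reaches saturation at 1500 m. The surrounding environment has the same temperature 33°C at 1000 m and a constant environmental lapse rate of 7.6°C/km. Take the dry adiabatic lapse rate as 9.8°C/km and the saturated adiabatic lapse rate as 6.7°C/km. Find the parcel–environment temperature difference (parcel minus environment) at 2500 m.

Parcel:
  1000 → 1500 m (dry, 9.8°C/km): ΔT = -9.8 × 0.5 = -4.9°C → T = 28.1°C
  1500 → 2500 m (saturated, 6.7°C/km): ΔT = -6.7 × 1 = -6.7°C → T = 21.4°C
Environment:
  1000 → 2500 m (environment, 7.6°C/km): ΔT = -7.6 × 1.5 = -11.4°C → T = 21.6°C
T_parcel − T_env = 21.4 − 21.6 = -0.2°C

-0.2°C (parcel cooler than environment)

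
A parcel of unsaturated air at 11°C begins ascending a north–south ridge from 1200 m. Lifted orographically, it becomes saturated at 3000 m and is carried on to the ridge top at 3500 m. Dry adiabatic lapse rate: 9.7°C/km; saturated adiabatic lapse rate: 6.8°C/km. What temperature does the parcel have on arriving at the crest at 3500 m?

-9.86°C

1200–3000 m, dry: Δz = 1.8 km ⇒ ΔT = -17.46°C; T = -6.46°C
3000–3500 m, saturated: Δz = 0.5 km ⇒ ΔT = -3.4°C; T = -9.86°C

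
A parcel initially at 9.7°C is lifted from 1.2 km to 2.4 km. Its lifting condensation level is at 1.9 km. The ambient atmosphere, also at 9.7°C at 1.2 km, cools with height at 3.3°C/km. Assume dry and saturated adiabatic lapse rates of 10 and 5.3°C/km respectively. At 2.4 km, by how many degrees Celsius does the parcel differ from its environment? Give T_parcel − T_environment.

-5.69°C (parcel cooler than environment)

Parcel:
  1200 → 1900 m (dry, 10°C/km): ΔT = -10 × 0.7 = -7°C → T = 2.7°C
  1900 → 2400 m (saturated, 5.3°C/km): ΔT = -5.3 × 0.5 = -2.65°C → T = 0.05°C
Environment:
  1200 → 2400 m (environment, 3.3°C/km): ΔT = -3.3 × 1.2 = -3.96°C → T = 5.74°C
T_parcel − T_env = 0.05 − 5.74 = -5.69°C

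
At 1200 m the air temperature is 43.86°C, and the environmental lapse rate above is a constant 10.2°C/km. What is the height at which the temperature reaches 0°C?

5500 m

Height above start = (43.86 − 0) / 10.2 = 4.3 km
Altitude = 1200 m + 4300 m = 5500 m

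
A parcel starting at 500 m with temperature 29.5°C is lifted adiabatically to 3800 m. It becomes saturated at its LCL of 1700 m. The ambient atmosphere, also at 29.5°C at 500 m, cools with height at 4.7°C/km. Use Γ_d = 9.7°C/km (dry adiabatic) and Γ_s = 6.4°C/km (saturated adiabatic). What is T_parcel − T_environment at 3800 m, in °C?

Parcel:
  Dry to 1700 m: -9.7 × 1.2 km = -11.64°C, so T = 17.86°C.
  Saturated to 3800 m: -6.4 × 2.1 km = -13.44°C, so T = 4.42°C.
Environment:
  Environment to 3800 m: -4.7 × 3.3 km = -15.51°C, so T = 13.99°C.
T_parcel − T_env = 4.42 − 13.99 = -9.57°C

-9.57°C (parcel cooler than environment)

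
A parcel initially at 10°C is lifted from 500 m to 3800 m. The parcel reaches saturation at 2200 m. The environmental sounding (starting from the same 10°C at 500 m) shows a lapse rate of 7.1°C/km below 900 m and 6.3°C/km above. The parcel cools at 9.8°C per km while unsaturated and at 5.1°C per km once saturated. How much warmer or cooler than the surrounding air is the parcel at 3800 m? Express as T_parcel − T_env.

Parcel:
  500–2200 m, dry: Δz = 1.7 km ⇒ ΔT = -16.66°C; T = -6.66°C
  2200–3800 m, saturated: Δz = 1.6 km ⇒ ΔT = -8.16°C; T = -14.82°C
Environment:
  500–900 m, environment, lower layer: Δz = 0.4 km ⇒ ΔT = -2.84°C; T = 7.16°C
  900–3800 m, environment, upper layer: Δz = 2.9 km ⇒ ΔT = -18.27°C; T = -11.11°C
T_parcel − T_env = -14.82 − (-11.11) = -3.71°C

-3.71°C (parcel cooler than environment)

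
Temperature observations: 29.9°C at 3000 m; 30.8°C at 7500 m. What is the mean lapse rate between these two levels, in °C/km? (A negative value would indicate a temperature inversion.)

Γ = −ΔT/Δz = (29.9 − 30.8) / (7500 − 3000) m
  = -0.9°C / 4.5 km = -0.2°C/km

-0.2°C/km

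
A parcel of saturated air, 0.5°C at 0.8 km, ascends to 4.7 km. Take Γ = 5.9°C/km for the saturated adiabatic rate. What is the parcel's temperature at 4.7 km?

-22.51°C

Saturated adiabatic to 4700 m: -5.9 × 3.9 km = -23.01°C, so T = -22.51°C.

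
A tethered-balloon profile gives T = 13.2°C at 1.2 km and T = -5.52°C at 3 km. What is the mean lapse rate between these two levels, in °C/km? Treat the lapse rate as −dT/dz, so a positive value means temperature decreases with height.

Γ = −ΔT/Δz = (13.2 − (-5.52)) / (3000 − 1200) m
  = 18.72°C / 1.8 km = 10.4°C/km

10.4°C/km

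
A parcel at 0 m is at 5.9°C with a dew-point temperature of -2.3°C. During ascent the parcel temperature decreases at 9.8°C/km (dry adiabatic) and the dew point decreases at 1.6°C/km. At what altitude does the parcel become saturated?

1000 m

T and T_d converge at 9.8 − 1.6 = 8.2°C per km
Height above start = (5.9 − (-2.3)) / 8.2 = 1 km
LCL altitude = 0 m + 1000 m = 1000 m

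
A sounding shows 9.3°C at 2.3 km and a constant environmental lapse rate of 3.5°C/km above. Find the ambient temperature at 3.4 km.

2300–3400 m, environmental: Δz = 1.1 km ⇒ ΔT = -3.85°C; T = 5.45°C

5.45°C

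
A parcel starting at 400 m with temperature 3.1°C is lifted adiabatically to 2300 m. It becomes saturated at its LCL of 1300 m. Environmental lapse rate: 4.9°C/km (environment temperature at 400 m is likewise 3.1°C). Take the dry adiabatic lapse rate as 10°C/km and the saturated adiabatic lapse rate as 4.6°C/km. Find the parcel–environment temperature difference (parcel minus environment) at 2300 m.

-4.29°C (parcel cooler than environment)

Parcel:
  400 → 1300 m (dry, 10°C/km): ΔT = -10 × 0.9 = -9°C → T = -5.9°C
  1300 → 2300 m (saturated, 4.6°C/km): ΔT = -4.6 × 1 = -4.6°C → T = -10.5°C
Environment:
  400 → 2300 m (environment, 4.9°C/km): ΔT = -4.9 × 1.9 = -9.31°C → T = -6.21°C
T_parcel − T_env = -10.5 − (-6.21) = -4.29°C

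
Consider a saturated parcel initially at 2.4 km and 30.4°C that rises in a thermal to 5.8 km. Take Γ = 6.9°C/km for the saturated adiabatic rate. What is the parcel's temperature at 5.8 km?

From 2400 m to 5800 m (saturated adiabatic): cools by 6.9 × 3.4 = 23.46°C, giving 6.94°C.

6.94°C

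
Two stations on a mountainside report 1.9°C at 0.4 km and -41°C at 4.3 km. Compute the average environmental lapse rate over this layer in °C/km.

Γ = −ΔT/Δz = (1.9 − (-41)) / (4300 − 400) m
  = 42.9°C / 3.9 km = 11°C/km

11°C/km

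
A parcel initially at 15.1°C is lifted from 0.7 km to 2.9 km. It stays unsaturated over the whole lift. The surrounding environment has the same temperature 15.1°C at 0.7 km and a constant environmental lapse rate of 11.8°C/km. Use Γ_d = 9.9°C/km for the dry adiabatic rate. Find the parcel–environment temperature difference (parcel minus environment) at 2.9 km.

Parcel:
  700–2900 m, dry: Δz = 2.2 km ⇒ ΔT = -21.78°C; T = -6.68°C
Environment:
  700–2900 m, environment: Δz = 2.2 km ⇒ ΔT = -25.96°C; T = -10.86°C
T_parcel − T_env = -6.68 − (-10.86) = +4.18°C

+4.18°C (parcel warmer than environment)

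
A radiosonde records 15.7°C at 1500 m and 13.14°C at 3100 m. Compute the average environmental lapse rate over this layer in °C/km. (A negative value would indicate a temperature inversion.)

1.6°C/km

Γ = −ΔT/Δz = (15.7 − 13.14) / (3100 − 1500) m
  = 2.56°C / 1.6 km = 1.6°C/km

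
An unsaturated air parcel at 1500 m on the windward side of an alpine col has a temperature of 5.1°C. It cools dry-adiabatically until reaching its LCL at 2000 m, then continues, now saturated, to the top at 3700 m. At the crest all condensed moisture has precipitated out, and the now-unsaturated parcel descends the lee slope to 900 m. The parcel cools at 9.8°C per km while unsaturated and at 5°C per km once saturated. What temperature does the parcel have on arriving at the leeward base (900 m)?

1500 → 2000 m (dry, 9.8°C/km): ΔT = -9.8 × 0.5 = -4.9°C → T = 0.2°C
2000 → 3700 m (saturated, 5°C/km): ΔT = -5 × 1.7 = -8.5°C → T = -8.3°C
3700 → 900 m (dry descent, 9.8°C/km): ΔT = +9.8 × 2.8 = +27.44°C → T = 19.14°C

19.14°C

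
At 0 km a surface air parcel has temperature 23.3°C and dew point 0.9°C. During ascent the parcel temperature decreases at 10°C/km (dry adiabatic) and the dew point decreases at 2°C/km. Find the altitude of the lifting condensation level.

2.8 km

T and T_d converge at 10 − 2 = 8°C per km
Height above start = (23.3 − 0.9) / 8 = 2.8 km
LCL altitude = 0 m + 2800 m = 2800 m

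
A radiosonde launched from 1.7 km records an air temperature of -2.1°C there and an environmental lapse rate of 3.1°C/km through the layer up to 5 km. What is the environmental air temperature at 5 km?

From 1700 m to 5000 m (environmental): cools by 3.1 × 3.3 = 10.23°C, giving -12.33°C.

-12.33°C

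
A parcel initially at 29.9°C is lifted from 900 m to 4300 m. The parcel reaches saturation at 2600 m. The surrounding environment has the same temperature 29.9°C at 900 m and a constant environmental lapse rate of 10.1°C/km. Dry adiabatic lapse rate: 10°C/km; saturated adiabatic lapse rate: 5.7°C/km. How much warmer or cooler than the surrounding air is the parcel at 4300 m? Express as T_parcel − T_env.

Parcel:
  Dry to 2600 m: -10 × 1.7 km = -17°C, so T = 12.9°C.
  Saturated to 4300 m: -5.7 × 1.7 km = -9.69°C, so T = 3.21°C.
Environment:
  Environment to 4300 m: -10.1 × 3.4 km = -34.34°C, so T = -4.44°C.
T_parcel − T_env = 3.21 − (-4.44) = +7.65°C

+7.65°C (parcel warmer than environment)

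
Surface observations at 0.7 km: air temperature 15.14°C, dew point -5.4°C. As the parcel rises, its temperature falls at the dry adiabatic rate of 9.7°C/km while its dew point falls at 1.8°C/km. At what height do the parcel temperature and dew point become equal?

3.3 km

T and T_d converge at 9.7 − 1.8 = 7.9°C per km
Height above start = (15.14 − (-5.4)) / 7.9 = 2.6 km
LCL altitude = 700 m + 2600 m = 3300 m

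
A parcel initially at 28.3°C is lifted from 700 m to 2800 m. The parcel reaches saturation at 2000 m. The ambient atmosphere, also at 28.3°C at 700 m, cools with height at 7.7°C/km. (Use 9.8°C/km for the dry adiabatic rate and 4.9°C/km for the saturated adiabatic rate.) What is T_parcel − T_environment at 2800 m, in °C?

Parcel:
  Dry to 2000 m: -9.8 × 1.3 km = -12.74°C, so T = 15.56°C.
  Saturated to 2800 m: -4.9 × 0.8 km = -3.92°C, so T = 11.64°C.
Environment:
  Environment to 2800 m: -7.7 × 2.1 km = -16.17°C, so T = 12.13°C.
T_parcel − T_env = 11.64 − 12.13 = -0.49°C

-0.49°C (parcel cooler than environment)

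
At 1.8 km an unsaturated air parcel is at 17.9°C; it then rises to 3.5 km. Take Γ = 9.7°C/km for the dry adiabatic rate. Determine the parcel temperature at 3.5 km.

From 1800 m to 3500 m (dry adiabatic): cools by 9.7 × 1.7 = 16.49°C, giving 1.41°C.

1.41°C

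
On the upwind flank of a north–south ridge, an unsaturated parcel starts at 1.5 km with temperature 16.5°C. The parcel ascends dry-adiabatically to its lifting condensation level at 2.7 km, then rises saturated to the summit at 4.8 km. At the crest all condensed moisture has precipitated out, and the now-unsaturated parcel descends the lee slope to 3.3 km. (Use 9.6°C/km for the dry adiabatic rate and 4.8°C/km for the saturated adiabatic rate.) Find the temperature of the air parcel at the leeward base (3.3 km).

9.3°C

1500 → 2700 m (dry, 9.6°C/km): ΔT = -9.6 × 1.2 = -11.52°C → T = 4.98°C
2700 → 4800 m (saturated, 4.8°C/km): ΔT = -4.8 × 2.1 = -10.08°C → T = -5.1°C
4800 → 3300 m (dry descent, 9.6°C/km): ΔT = +9.6 × 1.5 = +14.4°C → T = 9.3°C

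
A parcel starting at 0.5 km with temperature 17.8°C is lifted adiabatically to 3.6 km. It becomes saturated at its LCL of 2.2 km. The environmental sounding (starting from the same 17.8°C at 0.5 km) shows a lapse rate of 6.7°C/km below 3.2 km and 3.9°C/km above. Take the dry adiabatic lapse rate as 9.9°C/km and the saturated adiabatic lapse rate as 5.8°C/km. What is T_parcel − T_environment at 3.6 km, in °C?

-5.3°C (parcel cooler than environment)

Parcel:
  Dry to 2200 m: -9.9 × 1.7 km = -16.83°C, so T = 0.97°C.
  Saturated to 3600 m: -5.8 × 1.4 km = -8.12°C, so T = -7.15°C.
Environment:
  Environment, lower layer to 3200 m: -6.7 × 2.7 km = -18.09°C, so T = -0.29°C.
  Environment, upper layer to 3600 m: -3.9 × 0.4 km = -1.56°C, so T = -1.85°C.
T_parcel − T_env = -7.15 − (-1.85) = -5.3°C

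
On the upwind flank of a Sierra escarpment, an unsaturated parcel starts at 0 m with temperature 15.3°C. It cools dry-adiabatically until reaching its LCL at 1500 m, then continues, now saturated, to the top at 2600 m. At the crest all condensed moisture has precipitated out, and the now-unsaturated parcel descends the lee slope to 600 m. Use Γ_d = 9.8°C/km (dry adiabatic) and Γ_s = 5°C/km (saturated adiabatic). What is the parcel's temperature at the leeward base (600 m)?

0 → 1500 m (dry, 9.8°C/km): ΔT = -9.8 × 1.5 = -14.7°C → T = 0.6°C
1500 → 2600 m (saturated, 5°C/km): ΔT = -5 × 1.1 = -5.5°C → T = -4.9°C
2600 → 600 m (dry descent, 9.8°C/km): ΔT = +9.8 × 2 = +19.6°C → T = 14.7°C

14.7°C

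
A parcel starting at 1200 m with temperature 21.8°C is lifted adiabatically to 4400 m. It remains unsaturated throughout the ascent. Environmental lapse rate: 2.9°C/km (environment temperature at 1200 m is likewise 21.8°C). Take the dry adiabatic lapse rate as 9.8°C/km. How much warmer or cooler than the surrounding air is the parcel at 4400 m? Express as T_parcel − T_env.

Parcel:
  From 1200 m to 4400 m (dry): cools by 9.8 × 3.2 = 31.36°C, giving -9.56°C.
Environment:
  From 1200 m to 4400 m (environment): cools by 2.9 × 3.2 = 9.28°C, giving 12.52°C.
T_parcel − T_env = -9.56 − 12.52 = -22.08°C

-22.08°C (parcel cooler than environment)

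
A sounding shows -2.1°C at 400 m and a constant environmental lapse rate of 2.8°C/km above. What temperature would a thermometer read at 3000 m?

-9.38°C

400 → 3000 m (environmental, 2.8°C/km): ΔT = -2.8 × 2.6 = -7.28°C → T = -9.38°C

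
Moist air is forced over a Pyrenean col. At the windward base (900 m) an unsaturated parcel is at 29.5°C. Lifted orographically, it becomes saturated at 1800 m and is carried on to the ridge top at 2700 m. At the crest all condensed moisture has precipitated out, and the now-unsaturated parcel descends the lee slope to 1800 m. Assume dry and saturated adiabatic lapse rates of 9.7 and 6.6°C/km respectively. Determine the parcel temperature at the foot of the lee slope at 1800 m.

23.56°C

From 900 m to 1800 m (dry): cools by 9.7 × 0.9 = 8.73°C, giving 20.77°C.
From 1800 m to 2700 m (saturated): cools by 6.6 × 0.9 = 5.94°C, giving 14.83°C.
From 2700 m to 1800 m (dry descent): warms by 9.7 × 0.9 = 8.73°C, giving 23.56°C.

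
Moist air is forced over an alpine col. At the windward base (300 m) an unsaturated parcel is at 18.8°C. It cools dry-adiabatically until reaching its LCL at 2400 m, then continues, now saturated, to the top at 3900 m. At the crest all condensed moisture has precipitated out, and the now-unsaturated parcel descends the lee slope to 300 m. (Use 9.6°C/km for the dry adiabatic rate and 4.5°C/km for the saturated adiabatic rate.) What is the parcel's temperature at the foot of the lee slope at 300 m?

300 → 2400 m (dry, 9.6°C/km): ΔT = -9.6 × 2.1 = -20.16°C → T = -1.36°C
2400 → 3900 m (saturated, 4.5°C/km): ΔT = -4.5 × 1.5 = -6.75°C → T = -8.11°C
3900 → 300 m (dry descent, 9.6°C/km): ΔT = +9.6 × 3.6 = +34.56°C → T = 26.45°C

26.45°C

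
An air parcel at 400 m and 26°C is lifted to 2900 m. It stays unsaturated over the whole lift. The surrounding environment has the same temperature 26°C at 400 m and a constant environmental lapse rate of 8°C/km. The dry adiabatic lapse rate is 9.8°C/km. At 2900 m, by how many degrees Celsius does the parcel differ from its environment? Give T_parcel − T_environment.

Parcel:
  400–2900 m, dry: Δz = 2.5 km ⇒ ΔT = -24.5°C; T = 1.5°C
Environment:
  400–2900 m, environment: Δz = 2.5 km ⇒ ΔT = -20°C; T = 6°C
T_parcel − T_env = 1.5 − 6 = -4.5°C

-4.5°C (parcel cooler than environment)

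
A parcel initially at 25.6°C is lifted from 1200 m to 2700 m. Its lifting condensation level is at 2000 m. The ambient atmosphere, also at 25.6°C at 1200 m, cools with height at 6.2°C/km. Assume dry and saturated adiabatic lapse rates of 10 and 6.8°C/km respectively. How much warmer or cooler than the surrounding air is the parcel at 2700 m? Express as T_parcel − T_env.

-3.46°C (parcel cooler than environment)

Parcel:
  From 1200 m to 2000 m (dry): cools by 10 × 0.8 = 8°C, giving 17.6°C.
  From 2000 m to 2700 m (saturated): cools by 6.8 × 0.7 = 4.76°C, giving 12.84°C.
Environment:
  From 1200 m to 2700 m (environment): cools by 6.2 × 1.5 = 9.3°C, giving 16.3°C.
T_parcel − T_env = 12.84 − 16.3 = -3.46°C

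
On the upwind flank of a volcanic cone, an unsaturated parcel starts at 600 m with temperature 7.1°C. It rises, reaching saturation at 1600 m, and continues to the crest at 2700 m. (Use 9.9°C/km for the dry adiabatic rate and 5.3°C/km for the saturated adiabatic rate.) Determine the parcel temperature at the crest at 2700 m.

-8.63°C

600–1600 m, dry: Δz = 1 km ⇒ ΔT = -9.9°C; T = -2.8°C
1600–2700 m, saturated: Δz = 1.1 km ⇒ ΔT = -5.83°C; T = -8.63°C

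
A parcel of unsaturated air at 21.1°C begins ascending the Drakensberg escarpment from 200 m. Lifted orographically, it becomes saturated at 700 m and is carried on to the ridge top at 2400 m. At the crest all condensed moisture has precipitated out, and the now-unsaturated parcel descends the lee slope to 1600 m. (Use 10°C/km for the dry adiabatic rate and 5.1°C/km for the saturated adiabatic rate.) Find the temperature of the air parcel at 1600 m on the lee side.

15.43°C

From 200 m to 700 m (dry): cools by 10 × 0.5 = 5°C, giving 16.1°C.
From 700 m to 2400 m (saturated): cools by 5.1 × 1.7 = 8.67°C, giving 7.43°C.
From 2400 m to 1600 m (dry descent): warms by 10 × 0.8 = 8°C, giving 15.43°C.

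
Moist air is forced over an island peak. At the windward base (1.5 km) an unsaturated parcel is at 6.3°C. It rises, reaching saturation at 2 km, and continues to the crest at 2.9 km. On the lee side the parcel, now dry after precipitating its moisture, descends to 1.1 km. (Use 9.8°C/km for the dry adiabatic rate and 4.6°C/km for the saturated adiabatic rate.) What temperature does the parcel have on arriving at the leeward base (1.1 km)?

14.9°C

1500–2000 m, dry: Δz = 0.5 km ⇒ ΔT = -4.9°C; T = 1.4°C
2000–2900 m, saturated: Δz = 0.9 km ⇒ ΔT = -4.14°C; T = -2.74°C
2900–1100 m, dry descent: Δz = 1.8 km ⇒ ΔT = +17.64°C; T = 14.9°C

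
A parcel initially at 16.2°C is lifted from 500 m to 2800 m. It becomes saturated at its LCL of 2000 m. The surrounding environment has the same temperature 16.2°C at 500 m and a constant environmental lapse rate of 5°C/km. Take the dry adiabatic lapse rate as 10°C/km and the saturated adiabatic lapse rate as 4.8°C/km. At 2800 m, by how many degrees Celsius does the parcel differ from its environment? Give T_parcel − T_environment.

Parcel:
  Dry to 2000 m: -10 × 1.5 km = -15°C, so T = 1.2°C.
  Saturated to 2800 m: -4.8 × 0.8 km = -3.84°C, so T = -2.64°C.
Environment:
  Environment to 2800 m: -5 × 2.3 km = -11.5°C, so T = 4.7°C.
T_parcel − T_env = -2.64 − 4.7 = -7.34°C

-7.34°C (parcel cooler than environment)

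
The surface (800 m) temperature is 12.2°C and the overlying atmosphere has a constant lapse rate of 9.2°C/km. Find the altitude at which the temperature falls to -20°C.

4300 m

Height above start = (12.2 − (-20)) / 9.2 = 3.5 km
Altitude = 800 m + 3500 m = 4300 m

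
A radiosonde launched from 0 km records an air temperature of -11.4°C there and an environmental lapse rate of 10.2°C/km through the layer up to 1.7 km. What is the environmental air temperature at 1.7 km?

From 0 m to 1700 m (environmental): cools by 10.2 × 1.7 = 17.34°C, giving -28.74°C.

-28.74°C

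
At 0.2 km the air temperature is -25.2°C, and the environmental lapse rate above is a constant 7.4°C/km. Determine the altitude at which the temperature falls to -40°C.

Height above start = (-25.2 − (-40)) / 7.4 = 2 km
Altitude = 200 m + 2000 m = 2200 m

2.2 km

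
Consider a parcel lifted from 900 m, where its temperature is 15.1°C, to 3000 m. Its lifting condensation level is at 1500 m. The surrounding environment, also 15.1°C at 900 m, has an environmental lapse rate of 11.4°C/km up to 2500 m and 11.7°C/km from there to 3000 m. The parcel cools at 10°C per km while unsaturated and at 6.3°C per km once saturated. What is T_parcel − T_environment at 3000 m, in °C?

+8.64°C (parcel warmer than environment)

Parcel:
  From 900 m to 1500 m (dry): cools by 10 × 0.6 = 6°C, giving 9.1°C.
  From 1500 m to 3000 m (saturated): cools by 6.3 × 1.5 = 9.45°C, giving -0.35°C.
Environment:
  From 900 m to 2500 m (environment, lower layer): cools by 11.4 × 1.6 = 18.24°C, giving -3.14°C.
  From 2500 m to 3000 m (environment, upper layer): cools by 11.7 × 0.5 = 5.85°C, giving -8.99°C.
T_parcel − T_env = -0.35 − (-8.99) = +8.64°C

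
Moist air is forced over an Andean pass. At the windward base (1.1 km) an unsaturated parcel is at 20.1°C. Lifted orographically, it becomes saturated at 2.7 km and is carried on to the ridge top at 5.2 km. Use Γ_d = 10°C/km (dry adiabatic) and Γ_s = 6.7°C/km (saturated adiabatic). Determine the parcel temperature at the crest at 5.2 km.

-12.65°C

Dry to 2700 m: -10 × 1.6 km = -16°C, so T = 4.1°C.
Saturated to 5200 m: -6.7 × 2.5 km = -16.75°C, so T = -12.65°C.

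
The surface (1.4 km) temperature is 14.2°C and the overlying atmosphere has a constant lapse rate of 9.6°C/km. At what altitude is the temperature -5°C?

3.4 km

Height above start = (14.2 − (-5)) / 9.6 = 2 km
Altitude = 1400 m + 2000 m = 3400 m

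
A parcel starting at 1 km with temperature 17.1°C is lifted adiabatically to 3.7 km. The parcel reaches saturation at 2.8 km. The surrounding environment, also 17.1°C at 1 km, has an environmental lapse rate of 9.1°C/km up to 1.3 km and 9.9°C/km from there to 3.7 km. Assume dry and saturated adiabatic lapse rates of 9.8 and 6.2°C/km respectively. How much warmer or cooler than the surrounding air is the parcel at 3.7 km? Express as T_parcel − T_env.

+3.27°C (parcel warmer than environment)

Parcel:
  1000–2800 m, dry: Δz = 1.8 km ⇒ ΔT = -17.64°C; T = -0.54°C
  2800–3700 m, saturated: Δz = 0.9 km ⇒ ΔT = -5.58°C; T = -6.12°C
Environment:
  1000–1300 m, environment, lower layer: Δz = 0.3 km ⇒ ΔT = -2.73°C; T = 14.37°C
  1300–3700 m, environment, upper layer: Δz = 2.4 km ⇒ ΔT = -23.76°C; T = -9.39°C
T_parcel − T_env = -6.12 − (-9.39) = +3.27°C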